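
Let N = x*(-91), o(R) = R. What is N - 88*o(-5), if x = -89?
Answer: 8539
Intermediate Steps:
N = 8099 (N = -89*(-91) = 8099)
N - 88*o(-5) = 8099 - 88*(-5) = 8099 - 1*(-440) = 8099 + 440 = 8539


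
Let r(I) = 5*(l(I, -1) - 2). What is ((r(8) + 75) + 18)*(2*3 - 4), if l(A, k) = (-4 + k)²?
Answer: 416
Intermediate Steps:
r(I) = 115 (r(I) = 5*((-4 - 1)² - 2) = 5*((-5)² - 2) = 5*(25 - 2) = 5*23 = 115)
((r(8) + 75) + 18)*(2*3 - 4) = ((115 + 75) + 18)*(2*3 - 4) = (190 + 18)*(6 - 4) = 208*2 = 416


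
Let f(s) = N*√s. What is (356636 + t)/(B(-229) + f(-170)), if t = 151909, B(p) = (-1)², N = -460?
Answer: 56505/3996889 + 25992300*I*√170/3996889 ≈ 0.014137 + 84.791*I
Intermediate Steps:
B(p) = 1
f(s) = -460*√s
(356636 + t)/(B(-229) + f(-170)) = (356636 + 151909)/(1 - 460*I*√170) = 508545/(1 - 460*I*√170)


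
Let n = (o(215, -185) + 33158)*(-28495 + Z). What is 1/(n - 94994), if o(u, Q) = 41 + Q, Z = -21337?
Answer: -1/1645248642 ≈ -6.0781e-10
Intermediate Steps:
n = -1645153648 (n = ((41 - 185) + 33158)*(-28495 - 21337) = (-144 + 33158)*(-49832) = 33014*(-49832) = -1645153648)
1/(n - 94994) = 1/(-1645153648 - 94994) = 1/(-1645248642) = -1/1645248642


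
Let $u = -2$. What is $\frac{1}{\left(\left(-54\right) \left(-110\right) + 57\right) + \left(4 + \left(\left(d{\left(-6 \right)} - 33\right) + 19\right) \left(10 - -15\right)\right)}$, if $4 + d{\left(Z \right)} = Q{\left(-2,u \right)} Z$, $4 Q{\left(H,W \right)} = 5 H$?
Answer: $\frac{1}{5926} \approx 0.00016875$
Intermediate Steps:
$Q{\left(H,W \right)} = \frac{5 H}{4}$
$d{\left(Z \right)} = -4 - \frac{5 Z}{2}$ ($d{\left(Z \right)} = -4 + \frac{5}{4} \left(-2\right) Z = -4 - \frac{5 Z}{2}$)
$\frac{1}{\left(\left(-54\right) \left(-110\right) + 57\right) + \left(4 + \left(\left(d{\left(-6 \right)} - 33\right) + 19\right) \left(10 - -15\right)\right)} = \frac{1}{\left(\left(-54\right) \left(-110\right) + 57\right) + \left(4 + \left(\left(\left(-4 - -15\right) - 33\right) + 19\right) \left(10 - -15\right)\right)} = \frac{1}{\left(5940 + 57\right) + \left(4 + \left(\left(\left(-4 + 15\right) - 33\right) + 19\right) \left(10 + 15\right)\right)} = \frac{1}{5997 + \left(4 + \left(\left(11 - 33\right) + 19\right) 25\right)} = \frac{1}{5997 + \left(4 + \left(-22 + 19\right) 25\right)} = \frac{1}{5997 + \left(4 - 75\right)} = \frac{1}{5997 - 71} = \frac{1}{5926}$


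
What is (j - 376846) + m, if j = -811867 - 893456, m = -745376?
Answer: -2827545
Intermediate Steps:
j = -1705323
(j - 376846) + m = (-1705323 - 376846) - 745376 = -2082169 - 745376 = -2827545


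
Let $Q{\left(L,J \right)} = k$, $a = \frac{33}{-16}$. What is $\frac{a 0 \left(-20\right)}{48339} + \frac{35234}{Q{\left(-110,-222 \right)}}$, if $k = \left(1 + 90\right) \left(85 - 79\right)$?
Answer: $\frac{17617}{273} \approx 64.531$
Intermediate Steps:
$a = - \frac{33}{16}$ ($a = 33 \left(- \frac{1}{16}\right) = - \frac{33}{16} \approx -2.0625$)
$k = 546$ ($k = 91 \cdot 6 = 546$)
$Q{\left(L,J \right)} = 546$
$\frac{a 0 \left(-20\right)}{48339} + \frac{35234}{Q{\left(-110,-222 \right)}} = \frac{\left(- \frac{33}{16}\right) 0 \left(-20\right)}{48339} + \frac{35234}{546} = 0 \left(-20\right) \frac{1}{48339} + 35234 \cdot \frac{1}{546} = 0 \cdot \frac{1}{48339} + \frac{17617}{273} = 0 + \frac{17617}{273} = \frac{17617}{273}$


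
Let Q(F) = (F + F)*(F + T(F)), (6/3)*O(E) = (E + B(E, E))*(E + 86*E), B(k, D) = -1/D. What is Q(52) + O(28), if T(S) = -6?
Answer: 77689/2 ≈ 38845.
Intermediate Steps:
O(E) = 87*E*(E - 1/E)/2 (O(E) = ((E - 1/E)*(E + 86*E))/2 = ((E - 1/E)*(87*E))/2 = (87*E*(E - 1/E))/2 = 87*E*(E - 1/E)/2)
Q(F) = 2*F*(-6 + F) (Q(F) = (F + F)*(F - 6) = (2*F)*(-6 + F) = 2*F*(-6 + F))
Q(52) + O(28) = 2*52*(-6 + 52) + (-87/2 + (87/2)*28²) = 2*52*46 + (-87/2 + (87/2)*784) = 4784 + (-87/2 + 34104) = 4784 + 68121/2 = 77689/2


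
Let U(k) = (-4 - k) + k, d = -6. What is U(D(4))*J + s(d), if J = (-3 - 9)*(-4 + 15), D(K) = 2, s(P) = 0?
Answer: 528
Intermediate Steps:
U(k) = -4
J = -132 (J = -12*11 = -132)
U(D(4))*J + s(d) = -4*(-132) + 0 = 528 + 0 = 528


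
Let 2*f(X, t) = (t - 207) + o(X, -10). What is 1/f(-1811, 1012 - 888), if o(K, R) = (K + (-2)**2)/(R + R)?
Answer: 40/147 ≈ 0.27211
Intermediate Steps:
o(K, R) = (4 + K)/(2*R) (o(K, R) = (K + 4)/((2*R)) = (4 + K)*(1/(2*R)) = (4 + K)/(2*R))
f(X, t) = -518/5 + t/2 - X/40 (f(X, t) = ((t - 207) + (1/2)*(4 + X)/(-10))/2 = ((-207 + t) + (1/2)*(-1/10)*(4 + X))/2 = ((-207 + t) + (-1/5 - X/20))/2 = (-1036/5 + t - X/20)/2 = -518/5 + t/2 - X/40)
1/f(-1811, 1012 - 888) = 1/(-518/5 + (1012 - 888)/2 - 1/40*(-1811)) = 1/(-518/5 + (1/2)*124 + 1811/40) = 1/(-518/5 + 62 + 1811/40) = 1/(147/40) = 40/147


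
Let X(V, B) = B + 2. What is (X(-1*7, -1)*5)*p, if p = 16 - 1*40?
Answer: -120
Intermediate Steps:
X(V, B) = 2 + B
p = -24 (p = 16 - 40 = -24)
(X(-1*7, -1)*5)*p = ((2 - 1)*5)*(-24) = (1*5)*(-24) = 5*(-24) = -120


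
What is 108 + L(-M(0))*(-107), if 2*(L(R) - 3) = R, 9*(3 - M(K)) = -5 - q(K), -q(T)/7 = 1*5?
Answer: -1385/6 ≈ -230.83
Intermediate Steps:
q(T) = -35 (q(T) = -7*5 = -35)
M(K) = -⅓ (M(K) = 3 - (-5 - 1*(-35))/9 = 3 - (-5 + 35)/9 = 3 - ⅑*30 = 3 - 10/3 = -⅓)
L(R) = 3 + R/2
108 + L(-M(0))*(-107) = 108 + (3 + (-1*(-⅓))/2)*(-107) = 108 + (3 + (½)*(⅓))*(-107) = 108 + (3 + ⅙)*(-107) = 108 + (19/6)*(-107) = 108 - 2033/6 = -1385/6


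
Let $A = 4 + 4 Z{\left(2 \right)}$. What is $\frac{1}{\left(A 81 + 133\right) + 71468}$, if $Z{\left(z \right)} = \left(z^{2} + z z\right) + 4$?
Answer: $\frac{1}{75813} \approx 1.319 \cdot 10^{-5}$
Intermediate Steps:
$Z{\left(z \right)} = 4 + 2 z^{2}$ ($Z{\left(z \right)} = \left(z^{2} + z^{2}\right) + 4 = 2 z^{2} + 4 = 4 + 2 z^{2}$)
$A = 52$ ($A = 4 + 4 \left(4 + 2 \cdot 2^{2}\right) = 4 + 4 \left(4 + 2 \cdot 4\right) = 4 + 4 \left(4 + 8\right) = 4 + 4 \cdot 12 = 4 + 48 = 52$)
$\frac{1}{\left(A 81 + 133\right) + 71468} = \frac{1}{\left(52 \cdot 81 + 133\right) + 71468} = \frac{1}{\left(4212 + 133\right) + 71468} = \frac{1}{4345 + 71468} = \frac{1}{75813}$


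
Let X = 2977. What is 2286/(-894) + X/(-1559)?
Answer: -1037552/232291 ≈ -4.4666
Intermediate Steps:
2286/(-894) + X/(-1559) = 2286/(-894) + 2977/(-1559) = 2286*(-1/894) + 2977*(-1/1559) = -381/149 - 2977/1559 = -1037552/232291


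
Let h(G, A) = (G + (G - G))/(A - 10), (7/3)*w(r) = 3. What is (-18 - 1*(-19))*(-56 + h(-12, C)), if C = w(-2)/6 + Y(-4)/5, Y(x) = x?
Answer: -13552/247 ≈ -54.866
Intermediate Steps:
w(r) = 9/7 (w(r) = (3/7)*3 = 9/7)
C = -41/70 (C = (9/7)/6 - 4/5 = (9/7)*(⅙) - 4*⅕ = 3/14 - ⅘ = -41/70 ≈ -0.58571)
h(G, A) = G/(-10 + A) (h(G, A) = (G + 0)/(-10 + A) = G/(-10 + A))
(-18 - 1*(-19))*(-56 + h(-12, C)) = (-18 - 1*(-19))*(-56 - 12/(-10 - 41/70)) = (-18 + 19)*(-56 - 12/(-741/70)) = 1*(-56 - 12*(-70/741)) = 1*(-56 + 280/247) = 1*(-13552/247) = -13552/247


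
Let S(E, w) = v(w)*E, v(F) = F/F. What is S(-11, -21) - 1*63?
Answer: -74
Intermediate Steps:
v(F) = 1
S(E, w) = E (S(E, w) = 1*E = E)
S(-11, -21) - 1*63 = -11 - 1*63 = -11 - 63 = -74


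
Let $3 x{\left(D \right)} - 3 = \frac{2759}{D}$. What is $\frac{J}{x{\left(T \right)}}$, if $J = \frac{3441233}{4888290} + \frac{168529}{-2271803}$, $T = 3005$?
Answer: $\frac{4203384881441089}{8716866682400492} \approx 0.48221$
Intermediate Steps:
$x{\left(D \right)} = 1 + \frac{2759}{3 D}$ ($x{\left(D \right)} = 1 + \frac{2759 \frac{1}{D}}{3} = 1 + \frac{2759}{3 D}$)
$J = \frac{6993984827689}{11105231886870}$ ($J = 3441233 \cdot \frac{1}{4888290} + 168529 \left(- \frac{1}{2271803}\right) = \frac{3441233}{4888290} - \frac{168529}{2271803} = \frac{6993984827689}{11105231886870} \approx 0.62979$)
$\frac{J}{x{\left(T \right)}} = \frac{6993984827689}{11105231886870 \frac{\frac{2759}{3} + 3005}{3005}} = \frac{6993984827689}{11105231886870 \cdot \frac{1}{3005} \cdot \frac{11774}{3}} = \frac{6993984827689}{11105231886870 \cdot \frac{11774}{9015}} = \frac{6993984827689}{11105231886870} \cdot \frac{9015}{11774} = \frac{4203384881441089}{8716866682400492}$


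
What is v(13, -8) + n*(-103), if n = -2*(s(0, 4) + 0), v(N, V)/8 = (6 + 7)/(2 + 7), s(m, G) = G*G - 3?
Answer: 24206/9 ≈ 2689.6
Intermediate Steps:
s(m, G) = -3 + G² (s(m, G) = G² - 3 = -3 + G²)
v(N, V) = 104/9 (v(N, V) = 8*((6 + 7)/(2 + 7)) = 8*(13/9) = 104/9)
n = -26 (n = -2*((-3 + 4²) + 0) = -2*((-3 + 16) + 0) = -2*(13 + 0) = -2*13 = -26)
v(13, -8) + n*(-103) = 104/9 - 26*(-103) = 104/9 + 2678 = 24206/9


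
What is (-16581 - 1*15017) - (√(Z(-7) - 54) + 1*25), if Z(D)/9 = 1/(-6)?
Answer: -31623 - I*√222/2 ≈ -31623.0 - 7.4498*I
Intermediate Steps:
Z(D) = -3/2 (Z(D) = 9/(-6) = 9*(-⅙) = -3/2)
(-16581 - 1*15017) - (√(Z(-7) - 54) + 1*25) = (-16581 - 1*15017) - (√(-3/2 - 54) + 1*25) = (-16581 - 15017) - (√(-111/2) + 25) = -31598 - (I*√222/2 + 25) = -31598 - (25 + I*√222/2) = -31598 + (-25 - I*√222/2) = -31623 - I*√222/2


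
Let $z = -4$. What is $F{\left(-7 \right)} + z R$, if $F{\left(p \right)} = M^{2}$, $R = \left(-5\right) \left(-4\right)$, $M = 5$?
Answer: $-55$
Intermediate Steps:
$R = 20$
$F{\left(p \right)} = 25$ ($F{\left(p \right)} = 5^{2} = 25$)
$F{\left(-7 \right)} + z R = 25 - 80 = -55$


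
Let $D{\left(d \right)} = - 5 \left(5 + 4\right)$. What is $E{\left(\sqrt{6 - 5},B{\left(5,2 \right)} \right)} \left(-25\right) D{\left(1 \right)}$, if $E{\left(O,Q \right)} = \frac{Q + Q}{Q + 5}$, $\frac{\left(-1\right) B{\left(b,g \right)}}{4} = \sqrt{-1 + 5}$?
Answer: $6000$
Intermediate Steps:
$D{\left(d \right)} = -45$ ($D{\left(d \right)} = \left(-5\right) 9 = -45$)
$B{\left(b,g \right)} = -8$ ($B{\left(b,g \right)} = - 4 \sqrt{-1 + 5} = - 4 \sqrt{4} = \left(-4\right) 2 = -8$)
$E{\left(O,Q \right)} = \frac{2 Q}{5 + Q}$
$E{\left(\sqrt{6 - 5},B{\left(5,2 \right)} \right)} \left(-25\right) D{\left(1 \right)} = 2 \left(-8\right) \frac{1}{5 - 8} \left(-25\right) \left(-45\right) = 2 \left(-8\right) \frac{1}{-3} \left(-25\right) \left(-45\right) = 2 \left(-8\right) \left(- \frac{1}{3}\right) \left(-25\right) \left(-45\right) = \frac{16}{3} \left(-25\right) \left(-45\right) = \left(- \frac{400}{3}\right) \left(-45\right) = 6000$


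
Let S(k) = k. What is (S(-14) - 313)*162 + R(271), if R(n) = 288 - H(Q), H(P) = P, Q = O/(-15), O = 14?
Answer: -790276/15 ≈ -52685.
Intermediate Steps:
Q = -14/15 (Q = 14/(-15) = 14*(-1/15) = -14/15 ≈ -0.93333)
R(n) = 4334/15 (R(n) = 288 - 1*(-14/15) = 288 + 14/15 = 4334/15)
(S(-14) - 313)*162 + R(271) = (-14 - 313)*162 + 4334/15 = -327*162 + 4334/15 = -52974 + 4334/15 = -790276/15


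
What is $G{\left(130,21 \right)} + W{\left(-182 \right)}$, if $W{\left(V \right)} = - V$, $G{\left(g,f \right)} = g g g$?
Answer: $2197182$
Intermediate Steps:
$G{\left(g,f \right)} = g^{3}$ ($G{\left(g,f \right)} = g^{2} g = g^{3}$)
$G{\left(130,21 \right)} + W{\left(-182 \right)} = 130^{3} - -182 = 2197000 + 182 = 2197182$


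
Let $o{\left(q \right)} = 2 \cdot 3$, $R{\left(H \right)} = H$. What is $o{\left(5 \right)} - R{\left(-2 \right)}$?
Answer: $8$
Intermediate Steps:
$o{\left(q \right)} = 6$
$o{\left(5 \right)} - R{\left(-2 \right)} = 6 - -2 = 6 + 2 = 8$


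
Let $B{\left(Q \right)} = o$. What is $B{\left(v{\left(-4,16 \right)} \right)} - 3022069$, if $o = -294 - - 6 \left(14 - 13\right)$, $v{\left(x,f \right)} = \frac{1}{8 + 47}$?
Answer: $-3022357$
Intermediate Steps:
$v{\left(x,f \right)} = \frac{1}{55}$
$o = -288$ ($o = -294 - \left(-6\right) 1 = -294 - -6 = -294 + 6 = -288$)
$B{\left(Q \right)} = -288$
$B{\left(v{\left(-4,16 \right)} \right)} - 3022069 = -288 - 3022069 = -3022357$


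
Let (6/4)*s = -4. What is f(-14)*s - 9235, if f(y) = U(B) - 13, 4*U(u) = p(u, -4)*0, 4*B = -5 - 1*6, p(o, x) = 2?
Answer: -27601/3 ≈ -9200.3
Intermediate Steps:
B = -11/4 (B = (-5 - 1*6)/4 = (-5 - 6)/4 = (1/4)*(-11) = -11/4 ≈ -2.7500)
s = -8/3 (s = (2/3)*(-4) = -8/3 ≈ -2.6667)
U(u) = 0 (U(u) = (2*0)/4 = (1/4)*0 = 0)
f(y) = -13 (f(y) = 0 - 13 = -13)
f(-14)*s - 9235 = -13*(-8/3) - 9235 = 104/3 - 9235 = -27601/3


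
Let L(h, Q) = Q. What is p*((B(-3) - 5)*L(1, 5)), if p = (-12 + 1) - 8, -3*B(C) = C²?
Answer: 760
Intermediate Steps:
B(C) = -C²/3
p = -19 (p = -11 - 8 = -19)
p*((B(-3) - 5)*L(1, 5)) = -19*(-⅓*(-3)² - 5)*5 = -19*(-⅓*9 - 5)*5 = -19*(-3 - 5)*5 = -(-152)*5 = -19*(-40) = 760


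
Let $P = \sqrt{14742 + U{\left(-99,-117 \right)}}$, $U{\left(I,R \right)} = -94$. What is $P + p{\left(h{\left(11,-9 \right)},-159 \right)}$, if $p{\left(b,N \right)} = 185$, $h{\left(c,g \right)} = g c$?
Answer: $185 + 2 \sqrt{3662} \approx 306.03$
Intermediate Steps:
$h{\left(c,g \right)} = c g$
$P = 2 \sqrt{3662}$ ($P = \sqrt{14742 - 94} = \sqrt{14648} = 2 \sqrt{3662} \approx 121.03$)
$P + p{\left(h{\left(11,-9 \right)},-159 \right)} = 2 \sqrt{3662} + 185 = 185 + 2 \sqrt{3662}$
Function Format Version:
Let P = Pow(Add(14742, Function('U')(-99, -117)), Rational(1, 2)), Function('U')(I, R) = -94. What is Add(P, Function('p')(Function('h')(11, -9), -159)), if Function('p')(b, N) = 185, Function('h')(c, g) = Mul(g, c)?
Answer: Add(185, Mul(2, Pow(3662, Rational(1, 2)))) ≈ 306.03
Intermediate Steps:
Function('h')(c, g) = Mul(c, g)
P = Mul(2, Pow(3662, Rational(1, 2))) (P = Pow(Add(14742, -94), Rational(1, 2)) = Pow(14648, Rational(1, 2)) = Mul(2, Pow(3662, Rational(1, 2))) ≈ 121.03)
Add(P, Function('p')(Function('h')(11, -9), -159)) = Add(Mul(2, Pow(3662, Rational(1, 2))), 185) = Add(185, Mul(2, Pow(3662, Rational(1, 2))))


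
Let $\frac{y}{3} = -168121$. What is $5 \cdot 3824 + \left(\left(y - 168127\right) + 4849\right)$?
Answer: $-648521$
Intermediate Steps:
$y = -504363$ ($y = 3 \left(-168121\right) = -504363$)
$5 \cdot 3824 + \left(\left(y - 168127\right) + 4849\right) = 5 \cdot 3824 + \left(\left(-504363 - 168127\right) + 4849\right) = 19120 + \left(-672490 + 4849\right) = 19120 - 667641 = -648521$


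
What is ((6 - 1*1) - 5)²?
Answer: 0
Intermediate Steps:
((6 - 1*1) - 5)² = ((6 - 1) - 5)² = (5 - 5)² = 0² = 0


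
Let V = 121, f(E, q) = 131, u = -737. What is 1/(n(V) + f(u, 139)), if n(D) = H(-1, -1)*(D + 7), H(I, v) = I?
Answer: 1/3 ≈ 0.33333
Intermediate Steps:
n(D) = -7 - D (n(D) = -(D + 7) = -(7 + D) = -7 - D)
1/(n(V) + f(u, 139)) = 1/((-7 - 1*121) + 131) = 1/((-7 - 121) + 131) = 1/(-128 + 131) = 1/3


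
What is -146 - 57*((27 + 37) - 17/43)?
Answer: -162173/43 ≈ -3771.5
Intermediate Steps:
-146 - 57*((27 + 37) - 17/43) = -146 - 57*(64 - 17*1/43) = -146 - 57*(64 - 17/43) = -146 - 57*2735/43 = -146 - 155895/43 = -162173/43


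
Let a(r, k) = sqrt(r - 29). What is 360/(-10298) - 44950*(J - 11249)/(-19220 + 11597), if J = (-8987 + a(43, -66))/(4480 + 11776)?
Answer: -7054244642877815/106343573952 + 22475*sqrt(14)/61959744 ≈ -66335.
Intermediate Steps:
a(r, k) = sqrt(-29 + r)
J = -8987/16256 + sqrt(14)/16256 (J = (-8987 + sqrt(-29 + 43))/(4480 + 11776) = (-8987 + sqrt(14))/16256 = (-8987 + sqrt(14))*(1/16256) = -8987/16256 + sqrt(14)/16256 ≈ -0.55261)
360/(-10298) - 44950*(J - 11249)/(-19220 + 11597) = 360/(-10298) - 44950*((-8987/16256 + sqrt(14)/16256) - 11249)/(-19220 + 11597) = 360*(-1/10298) - (1370021543075/20653248 - 22475*sqrt(14)/61959744) = -180/5149 - 44950*(60957577/41306496 - sqrt(14)/123919488) = -180/5149 + (-1370021543075/20653248 + 22475*sqrt(14)/61959744) = -7054244642877815/106343573952 + 22475*sqrt(14)/61959744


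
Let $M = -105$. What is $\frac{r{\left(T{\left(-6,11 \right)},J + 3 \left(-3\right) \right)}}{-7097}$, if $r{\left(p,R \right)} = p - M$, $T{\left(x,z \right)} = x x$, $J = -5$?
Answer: $- \frac{3}{151} \approx -0.019868$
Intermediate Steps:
$T{\left(x,z \right)} = x^{2}$
$r{\left(p,R \right)} = 105 + p$ ($r{\left(p,R \right)} = p - -105 = p + 105 = 105 + p$)
$\frac{r{\left(T{\left(-6,11 \right)},J + 3 \left(-3\right) \right)}}{-7097} = \frac{105 + \left(-6\right)^{2}}{-7097} = \left(105 + 36\right) \left(- \frac{1}{7097}\right) = 141 \left(- \frac{1}{7097}\right) = - \frac{3}{151}$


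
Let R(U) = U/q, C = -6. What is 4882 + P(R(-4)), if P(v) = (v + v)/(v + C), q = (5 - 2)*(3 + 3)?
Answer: 68349/14 ≈ 4882.1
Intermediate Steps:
q = 18 (q = 3*6 = 18)
R(U) = U/18
P(v) = 2*v/(-6 + v) (P(v) = (v + v)/(v - 6) = (2*v)/(-6 + v) = 2*v/(-6 + v))
4882 + P(R(-4)) = 4882 + 2*((1/18)*(-4))/(-6 + (1/18)*(-4)) = 4882 + 2*(-2/9)/(-6 - 2/9) = 4882 + 2*(-2/9)/(-56/9) = 4882 + 2*(-2/9)*(-9/56) = 4882 + 1/14 = 68349/14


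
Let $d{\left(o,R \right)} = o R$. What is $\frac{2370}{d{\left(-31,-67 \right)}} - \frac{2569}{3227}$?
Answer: $\frac{330311}{957497} \approx 0.34497$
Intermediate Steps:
$d{\left(o,R \right)} = R o$
$\frac{2370}{d{\left(-31,-67 \right)}} - \frac{2569}{3227} = \frac{2370}{\left(-67\right) \left(-31\right)} - \frac{2569}{3227} = \frac{2370}{2077} - \frac{367}{461} = \frac{330311}{957497}$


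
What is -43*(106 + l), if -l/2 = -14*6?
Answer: -11782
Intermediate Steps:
l = 168 (l = -(-28)*6 = -2*(-84) = 168)
-43*(106 + l) = -43*(106 + 168) = -43*274 = -11782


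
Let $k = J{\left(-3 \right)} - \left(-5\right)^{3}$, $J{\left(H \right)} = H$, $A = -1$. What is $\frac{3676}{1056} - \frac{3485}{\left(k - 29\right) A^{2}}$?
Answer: $- \frac{278191}{8184} \approx -33.992$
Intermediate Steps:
$k = 122$ ($k = -3 - \left(-5\right)^{3} = -3 - -125 = -3 + 125 = 122$)
$\frac{3676}{1056} - \frac{3485}{\left(k - 29\right) A^{2}} = \frac{3676}{1056} - \frac{3485}{\left(122 - 29\right) \left(-1\right)^{2}} = 3676 \cdot \frac{1}{1056} - \frac{3485}{93 \cdot 1} = \frac{919}{264} - \frac{3485}{93} = - \frac{278191}{8184}$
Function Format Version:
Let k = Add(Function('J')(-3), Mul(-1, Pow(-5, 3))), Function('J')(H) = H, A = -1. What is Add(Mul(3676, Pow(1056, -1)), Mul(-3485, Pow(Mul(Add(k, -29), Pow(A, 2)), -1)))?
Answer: Rational(-278191, 8184) ≈ -33.992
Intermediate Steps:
k = 122 (k = Add(-3, Mul(-1, Pow(-5, 3))) = Add(-3, Mul(-1, -125)) = Add(-3, 125) = 122)
Add(Mul(3676, Pow(1056, -1)), Mul(-3485, Pow(Mul(Add(k, -29), Pow(A, 2)), -1))) = Add(Mul(3676, Pow(1056, -1)), Mul(-3485, Pow(Mul(Add(122, -29), Pow(-1, 2)), -1))) = Add(Mul(3676, Rational(1, 1056)), Mul(-3485, Pow(Mul(93, 1), -1))) = Add(Rational(919, 264), Mul(-3485, Pow(93, -1))) = Add(Rational(919, 264), Mul(-3485, Rational(1, 93))) = Add(Rational(919, 264), Rational(-3485, 93)) = Rational(-278191, 8184)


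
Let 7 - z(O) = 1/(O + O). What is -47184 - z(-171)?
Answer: -16139323/342 ≈ -47191.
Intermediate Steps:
z(O) = 7 - 1/(2*O) (z(O) = 7 - 1/(O + O) = 7 - 1/(2*O))
-47184 - z(-171) = -47184 - (7 - 1/2/(-171)) = -47184 - (7 - 1/2*(-1/171)) = -47184 - (7 + 1/342) = -47184 - 1*2395/342 = -47184 - 2395/342 = -16139323/342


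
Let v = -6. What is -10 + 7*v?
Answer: -52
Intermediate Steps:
-10 + 7*v = -10 + 7*(-6) = -10 - 42 = -52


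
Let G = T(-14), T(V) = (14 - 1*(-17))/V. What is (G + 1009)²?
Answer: 198669025/196 ≈ 1.0136e+6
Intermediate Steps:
T(V) = 31/V (T(V) = (14 + 17)/V = 31/V)
G = -31/14 (G = 31/(-14) = 31*(-1/14) = -31/14 ≈ -2.2143)
(G + 1009)² = (-31/14 + 1009)² = (14095/14)² = 198669025/196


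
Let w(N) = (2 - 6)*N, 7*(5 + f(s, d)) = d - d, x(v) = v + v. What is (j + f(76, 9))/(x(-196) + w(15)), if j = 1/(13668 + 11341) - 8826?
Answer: 110427239/5652034 ≈ 19.538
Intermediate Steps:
x(v) = 2*v
f(s, d) = -5 (f(s, d) = -5 + (d - d)/7 = -5 + (⅐)*0 = -5 + 0 = -5)
w(N) = -4*N
j = -220729433/25009 (j = 1/25009 - 8826 = -220729433/25009 ≈ -8826.0)
(j + f(76, 9))/(x(-196) + w(15)) = (-220729433/25009 - 5)/(2*(-196) - 4*15) = -220854478/(25009*(-392 - 60)) = -220854478/25009/(-452) = -220854478/25009*(-1/452) = 110427239/5652034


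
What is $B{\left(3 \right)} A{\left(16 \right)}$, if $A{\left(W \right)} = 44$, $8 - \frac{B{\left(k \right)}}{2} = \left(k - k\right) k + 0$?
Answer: $704$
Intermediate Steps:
$B{\left(k \right)} = 16$ ($B{\left(k \right)} = 16 - 2 \left(\left(k - k\right) k + 0\right) = 16 - 2 \left(0 k + 0\right) = 16 - 2 \left(0 + 0\right) = 16 - 0 = 16 + 0 = 16$)
$B{\left(3 \right)} A{\left(16 \right)} = 16 \cdot 44 = 704$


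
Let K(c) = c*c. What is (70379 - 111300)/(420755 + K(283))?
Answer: -40921/500844 ≈ -0.081704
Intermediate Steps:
K(c) = c²
(70379 - 111300)/(420755 + K(283)) = (70379 - 111300)/(420755 + 283²) = -40921/(420755 + 80089) = -40921/500844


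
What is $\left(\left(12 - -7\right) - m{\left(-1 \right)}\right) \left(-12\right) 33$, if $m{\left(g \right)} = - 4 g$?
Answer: $-5940$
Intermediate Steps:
$\left(\left(12 - -7\right) - m{\left(-1 \right)}\right) \left(-12\right) 33 = \left(\left(12 - -7\right) - \left(-4\right) \left(-1\right)\right) \left(-12\right) 33 = \left(\left(12 + 7\right) - 4\right) \left(-12\right) 33 = \left(19 - 4\right) \left(-12\right) 33 = 15 \left(-12\right) 33 = \left(-180\right) 33 = -5940$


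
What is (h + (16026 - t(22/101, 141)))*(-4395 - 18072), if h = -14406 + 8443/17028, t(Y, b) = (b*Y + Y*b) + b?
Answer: -18264447619427/573276 ≈ -3.1860e+7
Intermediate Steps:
t(Y, b) = b + 2*Y*b (t(Y, b) = (Y*b + Y*b) + b = 2*Y*b + b = b + 2*Y*b)
h = -245296925/17028 (h = -14406 + 8443*(1/17028) = -14406 + 8443/17028 = -245296925/17028 ≈ -14406.)
(h + (16026 - t(22/101, 141)))*(-4395 - 18072) = (-245296925/17028 + (16026 - 141*(1 + 2*(22/101))))*(-4395 - 18072) = (-245296925/17028 + (16026 - 141*(1 + 2*(22*(1/101)))))*(-22467) = (-245296925/17028 + (16026 - 141*(1 + 2*(22/101))))*(-22467) = (-245296925/17028 + (16026 - 141*(1 + 44/101)))*(-22467) = (-245296925/17028 + (16026 - 141*145/101))*(-22467) = (-245296925/17028 + (16026 - 1*20445/101))*(-22467) = (-245296925/17028 + (16026 - 20445/101))*(-22467) = (-245296925/17028 + 1598181/101)*(-22467) = (2438836643/1719828)*(-22467) = -18264447619427/573276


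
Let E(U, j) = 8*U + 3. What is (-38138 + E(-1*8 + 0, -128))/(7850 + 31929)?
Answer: -38199/39779 ≈ -0.96028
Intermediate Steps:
E(U, j) = 3 + 8*U
(-38138 + E(-1*8 + 0, -128))/(7850 + 31929) = (-38138 + (3 + 8*(-1*8 + 0)))/(7850 + 31929) = (-38138 + (3 + 8*(-8 + 0)))/39779 = (-38138 + (3 + 8*(-8)))*(1/39779) = (-38138 + (3 - 64))*(1/39779) = (-38138 - 61)*(1/39779) = -38199*1/39779 = -38199/39779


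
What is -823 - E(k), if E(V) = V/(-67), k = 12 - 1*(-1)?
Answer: -55128/67 ≈ -822.81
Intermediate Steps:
k = 13 (k = 12 + 1 = 13)
E(V) = -V/67 (E(V) = V*(-1/67) = -V/67)
-823 - E(k) = -823 - (-1)*13/67 = -823 - 1*(-13/67) = -823 + 13/67 = -55128/67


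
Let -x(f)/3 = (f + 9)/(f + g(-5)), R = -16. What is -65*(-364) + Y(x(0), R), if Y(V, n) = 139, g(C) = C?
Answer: 23799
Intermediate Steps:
x(f) = -3*(9 + f)/(-5 + f) (x(f) = -3*(f + 9)/(f - 5) = -3*(9 + f)/(-5 + f))
-65*(-364) + Y(x(0), R) = -65*(-364) + 139 = 23660 + 139 = 23799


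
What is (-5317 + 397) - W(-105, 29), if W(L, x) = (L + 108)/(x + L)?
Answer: -373917/76 ≈ -4920.0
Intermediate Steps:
W(L, x) = (108 + L)/(L + x)
(-5317 + 397) - W(-105, 29) = (-5317 + 397) - (108 - 105)/(-105 + 29) = -4920 - 3/(-76) = -4920 - (-1)*3/76 = -4920 - 1*(-3/76) = -4920 + 3/76 = -373917/76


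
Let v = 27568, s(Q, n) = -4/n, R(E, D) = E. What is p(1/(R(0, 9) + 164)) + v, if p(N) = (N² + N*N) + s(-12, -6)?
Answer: 1112230291/40344 ≈ 27569.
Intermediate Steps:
p(N) = ⅔ + 2*N² (p(N) = (N² + N*N) - 4/(-6) = (N² + N²) - 4*(-⅙) = 2*N² + ⅔ = ⅔ + 2*N²)
p(1/(R(0, 9) + 164)) + v = (⅔ + 2*(1/(0 + 164))²) + 27568 = (⅔ + 2*(1/164)²) + 27568 = (⅔ + 2*(1/26896)) + 27568 = (⅔ + 1/13448) + 27568 = 26899/40344 + 27568 = 1112230291/40344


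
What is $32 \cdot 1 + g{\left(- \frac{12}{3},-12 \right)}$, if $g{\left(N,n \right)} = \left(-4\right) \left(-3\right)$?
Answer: $44$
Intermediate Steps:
$g{\left(N,n \right)} = 12$
$32 \cdot 1 + g{\left(- \frac{12}{3},-12 \right)} = 32 \cdot 1 + 12 = 32 + 12 = 44$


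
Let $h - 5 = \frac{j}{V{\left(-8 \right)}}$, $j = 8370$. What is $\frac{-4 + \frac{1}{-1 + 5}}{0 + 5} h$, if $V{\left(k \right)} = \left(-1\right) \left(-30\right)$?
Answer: $-213$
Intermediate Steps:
$V{\left(k \right)} = 30$
$h = 284$ ($h = 5 + \frac{8370}{30} = 5 + 8370 \cdot \frac{1}{30} = 5 + 279 = 284$)
$\frac{-4 + \frac{1}{-1 + 5}}{0 + 5} h = \frac{-4 + \frac{1}{-1 + 5}}{0 + 5} \cdot 284 = \frac{-4 + \frac{1}{4}}{5} \cdot 284 = \left(-4 + \frac{1}{4}\right) \frac{1}{5} \cdot 284 = \left(- \frac{15}{4}\right) \frac{1}{5} \cdot 284 = \left(- \frac{3}{4}\right) 284 = -213$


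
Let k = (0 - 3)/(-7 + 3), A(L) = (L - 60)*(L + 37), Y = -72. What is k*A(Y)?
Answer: 3465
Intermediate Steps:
A(L) = (-60 + L)*(37 + L)
k = 3/4 (k = -3/(-4) = -3*(-1/4) = 3/4 ≈ 0.75000)
k*A(Y) = 3*(-2220 + (-72)**2 - 23*(-72))/4 = 3*(-2220 + 5184 + 1656)/4 = (3/4)*4620 = 3465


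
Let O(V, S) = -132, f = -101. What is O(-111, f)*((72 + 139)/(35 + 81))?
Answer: -6963/29 ≈ -240.10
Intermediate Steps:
O(-111, f)*((72 + 139)/(35 + 81)) = -132*(72 + 139)/(35 + 81) = -27852/116 = -132*211/116 = -6963/29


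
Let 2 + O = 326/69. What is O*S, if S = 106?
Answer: 19928/69 ≈ 288.81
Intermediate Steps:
O = 188/69 (O = -2 + 326/69 = 188/69 ≈ 2.7246)
O*S = (188/69)*106 = 19928/69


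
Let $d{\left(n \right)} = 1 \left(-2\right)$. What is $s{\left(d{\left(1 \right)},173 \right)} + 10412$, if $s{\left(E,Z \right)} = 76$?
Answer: $10488$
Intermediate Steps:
$d{\left(n \right)} = -2$
$s{\left(d{\left(1 \right)},173 \right)} + 10412 = 76 + 10412 = 10488$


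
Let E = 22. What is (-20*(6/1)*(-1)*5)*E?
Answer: 13200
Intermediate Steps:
(-20*(6/1)*(-1)*5)*E = -20*(6/1)*(-1)*5*22 = -20*(6*1)*(-1)*5*22 = -20*6*(-1)*5*22 = -(-120)*5*22 = -20*(-30)*22 = 600*22 = 13200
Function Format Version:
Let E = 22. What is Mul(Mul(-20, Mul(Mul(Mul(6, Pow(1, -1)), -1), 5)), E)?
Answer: 13200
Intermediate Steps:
Mul(Mul(-20, Mul(Mul(Mul(6, Pow(1, -1)), -1), 5)), E) = Mul(Mul(-20, Mul(Mul(Mul(6, Pow(1, -1)), -1), 5)), 22) = Mul(Mul(-20, Mul(Mul(Mul(6, 1), -1), 5)), 22) = Mul(Mul(-20, Mul(Mul(6, -1), 5)), 22) = Mul(Mul(-20, Mul(-6, 5)), 22) = Mul(Mul(-20, -30), 22) = Mul(600, 22) = 13200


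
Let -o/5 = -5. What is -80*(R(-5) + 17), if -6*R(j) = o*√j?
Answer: -1360 + 1000*I*√5/3 ≈ -1360.0 + 745.36*I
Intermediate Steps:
o = 25 (o = -5*(-5) = 25)
R(j) = -25*√j/6
-80*(R(-5) + 17) = -80*(-25*I*√5/6 + 17) = -80*(17 - 25*I*√5/6) = -1360 + 1000*I*√5/3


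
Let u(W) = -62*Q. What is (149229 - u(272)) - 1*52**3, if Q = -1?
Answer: 8559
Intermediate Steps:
u(W) = 62 (u(W) = -62*(-1) = 62)
(149229 - u(272)) - 1*52**3 = (149229 - 1*62) - 1*52**3 = (149229 - 62) - 1*140608 = 149167 - 140608 = 8559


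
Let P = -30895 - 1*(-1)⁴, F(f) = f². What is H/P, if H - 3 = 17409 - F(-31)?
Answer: -16451/30896 ≈ -0.53246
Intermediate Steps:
P = -30896 (P = -30895 - 1*1 = -30895 - 1 = -30896)
H = 16451 (H = 3 + (17409 - 1*(-31)²) = 3 + (17409 - 1*961) = 3 + (17409 - 961) = 3 + 16448 = 16451)
H/P = 16451/(-30896) = 16451*(-1/30896) = -16451/30896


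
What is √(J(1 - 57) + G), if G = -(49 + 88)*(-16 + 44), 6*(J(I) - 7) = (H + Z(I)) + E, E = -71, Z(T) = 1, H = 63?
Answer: 7*I*√2814/6 ≈ 61.888*I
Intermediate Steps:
J(I) = 35/6 (J(I) = 7 + ((63 + 1) - 71)/6 = 7 + (64 - 71)/6 = 7 + (⅙)*(-7) = 7 - 7/6 = 35/6)
G = -3836 (G = -137*28 = -1*3836 = -3836)
√(J(1 - 57) + G) = √(35/6 - 3836) = √(-22981/6) = 7*I*√2814/6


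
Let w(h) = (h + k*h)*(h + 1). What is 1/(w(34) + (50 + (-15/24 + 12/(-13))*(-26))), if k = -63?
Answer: -4/294759 ≈ -1.3570e-5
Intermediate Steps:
w(h) = -62*h*(1 + h) (w(h) = (h - 63*h)*(h + 1) = (-62*h)*(1 + h) = -62*h*(1 + h))
1/(w(34) + (50 + (-15/24 + 12/(-13))*(-26))) = 1/(62*34*(-1 - 1*34) + (50 + (-15/24 + 12/(-13))*(-26))) = 1/(62*34*(-1 - 34) + (50 + (-15*1/24 + 12*(-1/13))*(-26))) = 1/(62*34*(-35) + (50 + (-5/8 - 12/13)*(-26))) = 1/(-73780 + (50 - 161/104*(-26))) = 1/(-73780 + (50 + 161/4)) = 1/(-73780 + 361/4) = 1/(-294759/4) = -4/294759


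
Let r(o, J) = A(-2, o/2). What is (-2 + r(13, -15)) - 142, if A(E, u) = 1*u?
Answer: -275/2 ≈ -137.50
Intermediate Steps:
A(E, u) = u
r(o, J) = o/2
(-2 + r(13, -15)) - 142 = (-2 + (½)*13) - 142 = (-2 + 13/2) - 142 = 9/2 - 142 = -275/2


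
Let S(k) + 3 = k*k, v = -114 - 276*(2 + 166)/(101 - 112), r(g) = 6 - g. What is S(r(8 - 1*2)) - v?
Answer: -45147/11 ≈ -4104.3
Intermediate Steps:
v = 45114/11 (v = -114 - 46368/(-11) = -114 - 46368*(-1)/11 = -114 - 276*(-168/11) = -114 + 46368/11 = 45114/11 ≈ 4101.3)
S(k) = -3 + k² (S(k) = -3 + k*k = -3 + k²)
S(r(8 - 1*2)) - v = (-3 + (6 - (8 - 1*2))²) - 1*45114/11 = (-3 + (6 - (8 - 2))²) - 45114/11 = (-3 + (6 - 1*6)²) - 45114/11 = (-3 + (6 - 6)²) - 45114/11 = (-3 + 0²) - 45114/11 = (-3 + 0) - 45114/11 = -3 - 45114/11 = -45147/11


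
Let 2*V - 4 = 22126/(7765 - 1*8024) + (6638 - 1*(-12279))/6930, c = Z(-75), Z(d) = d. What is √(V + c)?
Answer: I*√610179955/2310 ≈ 10.693*I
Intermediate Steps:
c = -75
V = -545383/13860 (V = 2 + (22126/(7765 - 1*8024) + (6638 - 1*(-12279))/6930)/2 = 2 + (22126/(7765 - 8024) + (6638 + 12279)*(1/6930))/2 = 2 + (22126/(-259) + 18917*(1/6930))/2 = 2 + (22126*(-1/259) + 18917/6930)/2 = 2 + (-598/7 + 18917/6930)/2 = 2 + (½)*(-573103/6930) = 2 - 573103/13860 = -545383/13860 ≈ -39.349)
√(V + c) = √(-545383/13860 - 75) = √(-1584883/13860) = I*√610179955/2310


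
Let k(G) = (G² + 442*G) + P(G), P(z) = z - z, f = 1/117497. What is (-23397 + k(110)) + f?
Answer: 4385340532/117497 ≈ 37323.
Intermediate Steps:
f = 1/117497 ≈ 8.5109e-6
P(z) = 0
k(G) = G² + 442*G (k(G) = (G² + 442*G) + 0 = G² + 442*G)
(-23397 + k(110)) + f = (-23397 + 110*(442 + 110)) + 1/117497 = (-23397 + 110*552) + 1/117497 = (-23397 + 60720) + 1/117497 = 37323 + 1/117497 = 4385340532/117497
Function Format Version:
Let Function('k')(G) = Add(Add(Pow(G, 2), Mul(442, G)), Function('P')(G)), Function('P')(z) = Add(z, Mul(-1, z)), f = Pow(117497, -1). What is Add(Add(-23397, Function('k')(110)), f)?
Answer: Rational(4385340532, 117497) ≈ 37323.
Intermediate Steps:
f = Rational(1, 117497) ≈ 8.5109e-6
Function('P')(z) = 0
Function('k')(G) = Add(Pow(G, 2), Mul(442, G)) (Function('k')(G) = Add(Add(Pow(G, 2), Mul(442, G)), 0) = Add(Pow(G, 2), Mul(442, G)))
Add(Add(-23397, Function('k')(110)), f) = Add(Add(-23397, Mul(110, Add(442, 110))), Rational(1, 117497)) = Add(Add(-23397, Mul(110, 552)), Rational(1, 117497)) = Add(Add(-23397, 60720), Rational(1, 117497)) = Add(37323, Rational(1, 117497)) = Rational(4385340532, 117497)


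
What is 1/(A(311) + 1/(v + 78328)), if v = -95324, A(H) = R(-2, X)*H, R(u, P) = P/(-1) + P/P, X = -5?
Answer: 16996/31714535 ≈ 0.00053591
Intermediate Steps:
R(u, P) = 1 - P (R(u, P) = P*(-1) + 1 = -P + 1 = 1 - P)
A(H) = 6*H (A(H) = (1 - 1*(-5))*H = (1 + 5)*H = 6*H)
1/(A(311) + 1/(v + 78328)) = 1/(6*311 + 1/(-95324 + 78328)) = 1/(1866 + 1/(-16996)) = 1/(1866 - 1/16996) = 1/(31714535/16996) = 16996/31714535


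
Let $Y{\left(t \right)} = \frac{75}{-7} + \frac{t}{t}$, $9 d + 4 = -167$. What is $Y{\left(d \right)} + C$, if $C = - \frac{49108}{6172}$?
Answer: $- \frac{190863}{10801} \approx -17.671$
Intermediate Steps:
$d = -19$ ($d = - \frac{4}{9} + \frac{1}{9} \left(-167\right) = - \frac{4}{9} - \frac{167}{9} = -19$)
$Y{\left(t \right)} = - \frac{68}{7}$ ($Y{\left(t \right)} = 75 \left(- \frac{1}{7}\right) + 1 = - \frac{75}{7} + 1 = - \frac{68}{7}$)
$C = - \frac{12277}{1543}$ ($C = \left(-49108\right) \frac{1}{6172} = - \frac{12277}{1543} \approx -7.9566$)
$Y{\left(d \right)} + C = - \frac{68}{7} - \frac{12277}{1543} = - \frac{190863}{10801}$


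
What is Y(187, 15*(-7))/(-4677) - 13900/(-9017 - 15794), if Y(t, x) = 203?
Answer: 59973667/116041047 ≈ 0.51683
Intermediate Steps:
Y(187, 15*(-7))/(-4677) - 13900/(-9017 - 15794) = 203/(-4677) - 13900/(-9017 - 15794) = 203*(-1/4677) - 13900/(-24811) = -203/4677 - 13900*(-1/24811) = -203/4677 + 13900/24811 = 59973667/116041047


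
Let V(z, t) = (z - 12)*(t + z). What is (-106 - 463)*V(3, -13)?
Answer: -51210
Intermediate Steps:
V(z, t) = (-12 + z)*(t + z)
(-106 - 463)*V(3, -13) = (-106 - 463)*(3**2 - 12*(-13) - 12*3 - 13*3) = -569*(9 + 156 - 36 - 39) = -569*90 = -51210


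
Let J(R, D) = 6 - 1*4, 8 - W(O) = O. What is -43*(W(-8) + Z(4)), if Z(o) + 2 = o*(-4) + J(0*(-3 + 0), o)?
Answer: 0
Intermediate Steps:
W(O) = 8 - O
J(R, D) = 2 (J(R, D) = 6 - 4 = 2)
Z(o) = -4*o (Z(o) = -2 + (o*(-4) + 2) = -2 + (-4*o + 2) = -2 + (2 - 4*o) = -4*o)
-43*(W(-8) + Z(4)) = -43*((8 - 1*(-8)) - 4*4) = -43*((8 + 8) - 16) = -43*(16 - 16) = -43*0 = 0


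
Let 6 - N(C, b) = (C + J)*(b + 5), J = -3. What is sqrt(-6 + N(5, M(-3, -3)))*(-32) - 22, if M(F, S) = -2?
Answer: -22 - 32*I*sqrt(6) ≈ -22.0 - 78.384*I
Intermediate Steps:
N(C, b) = 6 - (-3 + C)*(5 + b) (N(C, b) = 6 - (C - 3)*(b + 5) = 6 - (-3 + C)*(5 + b))
sqrt(-6 + N(5, M(-3, -3)))*(-32) - 22 = sqrt(-6 + (21 - 5*5 + 3*(-2) - 1*5*(-2)))*(-32) - 22 = sqrt(-6 + (21 - 25 - 6 + 10))*(-32) - 22 = sqrt(-6 + 0)*(-32) - 22 = sqrt(-6)*(-32) - 22 = (I*sqrt(6))*(-32) - 22 = -32*I*sqrt(6) - 22 = -22 - 32*I*sqrt(6)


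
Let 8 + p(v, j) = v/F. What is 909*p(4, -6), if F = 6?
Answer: -6666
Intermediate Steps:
p(v, j) = -8 + v/6
909*p(4, -6) = 909*(-8 + (⅙)*4) = 909*(-8 + ⅔) = 909*(-22/3) = -6666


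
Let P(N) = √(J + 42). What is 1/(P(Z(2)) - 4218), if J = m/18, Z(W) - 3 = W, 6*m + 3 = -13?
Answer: -56943/240185009 - 3*√3390/480370018 ≈ -0.00023744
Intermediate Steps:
m = -8/3 (m = -½ + (⅙)*(-13) = -½ - 13/6 = -8/3 ≈ -2.6667)
Z(W) = 3 + W
J = -4/27 (J = -8/3/18 = -8/3*1/18 = -4/27 ≈ -0.14815)
P(N) = √3390/9 (P(N) = √(-4/27 + 42) = √(1130/27) = √3390/9)
1/(P(Z(2)) - 4218) = 1/(√3390/9 - 4218) = 1/(-4218 + √3390/9)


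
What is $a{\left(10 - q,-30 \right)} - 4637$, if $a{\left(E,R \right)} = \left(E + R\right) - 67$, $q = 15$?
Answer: $-4739$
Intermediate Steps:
$a{\left(E,R \right)} = -67 + E + R$
$a{\left(10 - q,-30 \right)} - 4637 = \left(-67 + \left(10 - 15\right) - 30\right) - 4637 = \left(-67 - 5 - 30\right) - 4637 = -102 - 4637 = -4739$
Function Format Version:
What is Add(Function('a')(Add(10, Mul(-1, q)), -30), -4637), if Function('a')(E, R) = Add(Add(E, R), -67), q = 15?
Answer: -4739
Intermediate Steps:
Function('a')(E, R) = Add(-67, E, R)
Add(Function('a')(Add(10, Mul(-1, q)), -30), -4637) = Add(Add(-67, Add(10, Mul(-1, 15)), -30), -4637) = Add(Add(-67, Add(10, -15), -30), -4637) = Add(Add(-67, -5, -30), -4637) = Add(-102, -4637) = -4739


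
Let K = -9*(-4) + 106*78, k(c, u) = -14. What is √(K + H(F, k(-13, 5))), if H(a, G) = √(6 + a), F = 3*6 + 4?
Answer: √(8304 + 2*√7) ≈ 91.155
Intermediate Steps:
F = 22 (F = 18 + 4 = 22)
K = 8304 (K = 36 + 8268 = 8304)
√(K + H(F, k(-13, 5))) = √(8304 + √(6 + 22)) = √(8304 + √28) = √(8304 + 2*√7)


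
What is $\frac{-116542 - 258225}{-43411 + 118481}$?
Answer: $- \frac{374767}{75070} \approx -4.9922$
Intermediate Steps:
$\frac{-116542 - 258225}{-43411 + 118481} = - \frac{374767}{75070}$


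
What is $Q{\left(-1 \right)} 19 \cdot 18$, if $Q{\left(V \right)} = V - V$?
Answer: $0$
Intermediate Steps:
$Q{\left(V \right)} = 0$
$Q{\left(-1 \right)} 19 \cdot 18 = 0 \cdot 19 \cdot 18 = 0 \cdot 18 = 0$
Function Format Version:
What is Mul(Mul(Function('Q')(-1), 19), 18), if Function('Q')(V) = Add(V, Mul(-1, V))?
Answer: 0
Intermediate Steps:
Function('Q')(V) = 0
Mul(Mul(Function('Q')(-1), 19), 18) = Mul(Mul(0, 19), 18) = Mul(0, 18) = 0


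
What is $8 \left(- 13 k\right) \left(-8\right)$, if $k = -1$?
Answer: $-832$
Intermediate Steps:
$8 \left(- 13 k\right) \left(-8\right) = 8 \left(\left(-13\right) \left(-1\right)\right) \left(-8\right) = 8 \cdot 13 \left(-8\right) = 104 \left(-8\right) = -832$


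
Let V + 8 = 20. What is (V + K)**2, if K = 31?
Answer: 1849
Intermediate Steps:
V = 12 (V = -8 + 20 = 12)
(V + K)**2 = (12 + 31)**2 = 43**2 = 1849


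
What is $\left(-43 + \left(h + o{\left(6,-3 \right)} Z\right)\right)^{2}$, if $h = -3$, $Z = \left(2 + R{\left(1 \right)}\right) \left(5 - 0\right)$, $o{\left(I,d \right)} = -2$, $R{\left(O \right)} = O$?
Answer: $5776$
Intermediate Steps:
$Z = 15$ ($Z = \left(2 + 1\right) \left(5 - 0\right) = 3 \left(5 + 0\right) = 3 \cdot 5 = 15$)
$\left(-43 + \left(h + o{\left(6,-3 \right)} Z\right)\right)^{2} = \left(-43 - 33\right)^{2} = \left(-76\right)^{2} = 5776$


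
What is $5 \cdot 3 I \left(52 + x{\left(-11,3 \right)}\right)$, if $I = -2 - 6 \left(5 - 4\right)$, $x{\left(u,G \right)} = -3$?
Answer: $-5880$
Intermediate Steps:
$I = -8$ ($I = -2 - 6 \cdot 1 = -2 - 6 = -8$)
$5 \cdot 3 I \left(52 + x{\left(-11,3 \right)}\right) = 5 \cdot 3 \left(-8\right) \left(52 - 3\right) = 15 \left(-8\right) 49 = \left(-120\right) 49 = -5880$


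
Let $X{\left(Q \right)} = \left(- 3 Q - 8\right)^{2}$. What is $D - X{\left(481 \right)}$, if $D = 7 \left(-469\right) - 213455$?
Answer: $-2322139$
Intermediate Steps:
$X{\left(Q \right)} = \left(-8 - 3 Q\right)^{2}$
$D = -216738$ ($D = -3283 - 213455 = -216738$)
$D - X{\left(481 \right)} = -216738 - \left(8 + 3 \cdot 481\right)^{2} = -216738 - \left(8 + 1443\right)^{2} = -216738 - 1451^{2} = -216738 - 2105401 = -2322139$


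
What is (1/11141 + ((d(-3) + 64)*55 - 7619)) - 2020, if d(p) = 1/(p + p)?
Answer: -409643423/66846 ≈ -6128.2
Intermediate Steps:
d(p) = 1/(2*p)
(1/11141 + ((d(-3) + 64)*55 - 7619)) - 2020 = (1/11141 + (((½)/(-3) + 64)*55 - 7619)) - 2020 = (1/11141 + (((½)*(-⅓) + 64)*55 - 7619)) - 2020 = (1/11141 + ((-⅙ + 64)*55 - 7619)) - 2020 = (1/11141 + ((383/6)*55 - 7619)) - 2020 = (1/11141 + (21065/6 - 7619)) - 2020 = (1/11141 - 24649/6) - 2020 = -274614503/66846 - 2020 = -409643423/66846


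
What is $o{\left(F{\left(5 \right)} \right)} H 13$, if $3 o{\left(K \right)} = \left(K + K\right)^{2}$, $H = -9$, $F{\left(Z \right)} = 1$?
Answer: $-156$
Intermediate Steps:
$o{\left(K \right)} = \frac{4 K^{2}}{3}$ ($o{\left(K \right)} = \frac{\left(K + K\right)^{2}}{3} = \frac{\left(2 K\right)^{2}}{3} = \frac{4 K^{2}}{3}$)
$o{\left(F{\left(5 \right)} \right)} H 13 = \frac{4 \cdot 1^{2}}{3} \left(-9\right) 13 = \frac{4}{3} \cdot 1 \left(-9\right) 13 = \frac{4}{3} \left(-9\right) 13 = \left(-12\right) 13 = -156$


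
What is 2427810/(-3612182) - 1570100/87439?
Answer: -420269445485/22560398707 ≈ -18.629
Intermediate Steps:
2427810/(-3612182) - 1570100/87439 = 2427810*(-1/3612182) - 1570100*1/87439 = -173415/258013 - 1570100/87439 = -420269445485/22560398707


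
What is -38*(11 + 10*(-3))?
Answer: 722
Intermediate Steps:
-38*(11 + 10*(-3)) = -38*(11 - 30) = -38*(-19) = 722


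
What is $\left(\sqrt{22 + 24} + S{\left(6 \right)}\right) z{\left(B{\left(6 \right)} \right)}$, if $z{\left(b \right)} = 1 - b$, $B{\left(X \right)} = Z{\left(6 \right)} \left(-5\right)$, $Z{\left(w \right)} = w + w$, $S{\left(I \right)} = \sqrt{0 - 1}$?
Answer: $61 i + 61 \sqrt{46} \approx 413.72 + 61.0 i$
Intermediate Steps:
$S{\left(I \right)} = i$ ($S{\left(I \right)} = \sqrt{-1} = i$)
$Z{\left(w \right)} = 2 w$
$B{\left(X \right)} = -60$ ($B{\left(X \right)} = 2 \cdot 6 \left(-5\right) = 12 \left(-5\right) = -60$)
$\left(\sqrt{22 + 24} + S{\left(6 \right)}\right) z{\left(B{\left(6 \right)} \right)} = \left(\sqrt{22 + 24} + i\right) \left(1 - -60\right) = \left(\sqrt{46} + i\right) \left(1 + 60\right) = \left(i + \sqrt{46}\right) 61 = 61 i + 61 \sqrt{46}$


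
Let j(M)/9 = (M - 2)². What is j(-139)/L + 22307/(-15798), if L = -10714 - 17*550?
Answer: -545714665/52828512 ≈ -10.330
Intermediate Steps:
L = -20064 (L = -10714 - 9350 = -20064)
j(M) = 9*(-2 + M)² (j(M) = 9*(M - 2)² = 9*(-2 + M)²)
j(-139)/L + 22307/(-15798) = (9*(-2 - 139)²)/(-20064) + 22307/(-15798) = (9*(-141)²)*(-1/20064) + 22307*(-1/15798) = (9*19881)*(-1/20064) - 22307/15798 = 178929*(-1/20064) - 22307/15798 = -59643/6688 - 22307/15798 = -545714665/52828512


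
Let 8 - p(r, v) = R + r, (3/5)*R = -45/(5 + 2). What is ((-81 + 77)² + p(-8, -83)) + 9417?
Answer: 66218/7 ≈ 9459.7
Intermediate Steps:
R = -75/7 (R = 5*(-45/(5 + 2))/3 = 5*(-45/7)/3 = 5*(-45*⅐)/3 = (5/3)*(-45/7) = -75/7 ≈ -10.714)
p(r, v) = 131/7 - r (p(r, v) = 8 - (-75/7 + r) = 8 + (75/7 - r) = 131/7 - r)
((-81 + 77)² + p(-8, -83)) + 9417 = ((-81 + 77)² + (131/7 - 1*(-8))) + 9417 = ((-4)² + (131/7 + 8)) + 9417 = (16 + 187/7) + 9417 = 299/7 + 9417 = 66218/7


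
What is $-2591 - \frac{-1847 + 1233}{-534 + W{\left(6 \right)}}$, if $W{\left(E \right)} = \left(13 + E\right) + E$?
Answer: $- \frac{1319433}{509} \approx -2592.2$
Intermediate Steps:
$W{\left(E \right)} = 13 + 2 E$
$-2591 - \frac{-1847 + 1233}{-534 + W{\left(6 \right)}} = -2591 - \frac{-1847 + 1233}{-534 + \left(13 + 2 \cdot 6\right)} = -2591 - - \frac{614}{-534 + \left(13 + 12\right)} = -2591 - - \frac{614}{-534 + 25} = -2591 - - \frac{614}{-509} = -2591 - \left(-614\right) \left(- \frac{1}{509}\right) = -2591 - \frac{614}{509} = - \frac{1319433}{509}$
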